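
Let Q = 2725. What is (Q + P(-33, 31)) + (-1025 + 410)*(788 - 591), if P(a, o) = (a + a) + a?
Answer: -118529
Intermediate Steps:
P(a, o) = 3*a (P(a, o) = 2*a + a = 3*a)
(Q + P(-33, 31)) + (-1025 + 410)*(788 - 591) = (2725 + 3*(-33)) + (-1025 + 410)*(788 - 591) = (2725 - 99) - 615*197 = 2626 - 121155 = -118529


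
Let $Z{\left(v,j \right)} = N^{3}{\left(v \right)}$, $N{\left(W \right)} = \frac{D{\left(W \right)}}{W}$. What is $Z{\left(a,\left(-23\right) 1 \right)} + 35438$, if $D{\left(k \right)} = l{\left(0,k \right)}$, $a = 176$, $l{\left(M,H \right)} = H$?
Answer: $35439$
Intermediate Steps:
$D{\left(k \right)} = k$
$N{\left(W \right)} = 1$ ($N{\left(W \right)} = \frac{W}{W} = 1$)
$Z{\left(v,j \right)} = 1$ ($Z{\left(v,j \right)} = 1^{3} = 1$)
$Z{\left(a,\left(-23\right) 1 \right)} + 35438 = 1 + 35438 = 35439$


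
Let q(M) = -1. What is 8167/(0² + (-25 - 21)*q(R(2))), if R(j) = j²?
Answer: 8167/46 ≈ 177.54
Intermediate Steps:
8167/(0² + (-25 - 21)*q(R(2))) = 8167/(0² + (-25 - 21)*(-1)) = 8167/(0 - 46*(-1)) = 8167/(0 + 46) = 8167/46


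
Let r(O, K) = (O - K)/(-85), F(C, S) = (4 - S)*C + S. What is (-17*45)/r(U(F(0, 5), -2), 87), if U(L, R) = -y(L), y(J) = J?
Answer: -65025/92 ≈ -706.79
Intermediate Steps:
F(C, S) = S + C*(4 - S) (F(C, S) = C*(4 - S) + S = S + C*(4 - S))
U(L, R) = -L
r(O, K) = -O/85 + K/85 (r(O, K) = (O - K)*(-1/85) = -O/85 + K/85)
(-17*45)/r(U(F(0, 5), -2), 87) = (-17*45)/(-(-1)*(5 + 4*0 - 1*0*5)/85 + (1/85)*87) = -765/(-(-1)*(5 + 0 + 0)/85 + 87/85) = -765/(-(-1)*5/85 + 87/85) = -765/(-1/85*(-5) + 87/85) = -765/(1/17 + 87/85) = -765/92/85 = -765*85/92 = -65025/92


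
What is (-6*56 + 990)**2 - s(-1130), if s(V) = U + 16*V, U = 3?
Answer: 445793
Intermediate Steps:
s(V) = 3 + 16*V
(-6*56 + 990)**2 - s(-1130) = (-6*56 + 990)**2 - (3 + 16*(-1130)) = (-336 + 990)**2 - (3 - 18080) = 654**2 - 1*(-18077) = 427716 + 18077 = 445793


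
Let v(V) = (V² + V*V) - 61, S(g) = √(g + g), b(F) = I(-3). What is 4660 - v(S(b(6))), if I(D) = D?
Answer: 4733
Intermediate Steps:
b(F) = -3
S(g) = √2*√g (S(g) = √(2*g) = √2*√g)
v(V) = -61 + 2*V² (v(V) = (V² + V²) - 61 = 2*V² - 61 = -61 + 2*V²)
4660 - v(S(b(6))) = 4660 - (-61 + 2*(√2*√(-3))²) = 4660 - (-61 + 2*(√2*(I*√3))²) = 4660 - (-61 + 2*(I*√6)²) = 4660 - (-61 + 2*(-6)) = 4660 - (-61 - 12) = 4660 - 1*(-73) = 4660 + 73 = 4733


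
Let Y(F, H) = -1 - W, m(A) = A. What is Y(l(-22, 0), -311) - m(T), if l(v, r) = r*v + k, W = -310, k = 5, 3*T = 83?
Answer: 844/3 ≈ 281.33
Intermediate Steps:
T = 83/3 (T = (⅓)*83 = 83/3 ≈ 27.667)
l(v, r) = 5 + r*v (l(v, r) = r*v + 5 = 5 + r*v)
Y(F, H) = 309 (Y(F, H) = -1 - 1*(-310) = -1 + 310 = 309)
Y(l(-22, 0), -311) - m(T) = 309 - 1*83/3 = 309 - 83/3 = 844/3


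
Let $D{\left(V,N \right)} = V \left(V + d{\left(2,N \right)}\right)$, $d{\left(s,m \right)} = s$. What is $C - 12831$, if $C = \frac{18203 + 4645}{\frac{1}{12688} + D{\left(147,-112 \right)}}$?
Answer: $- \frac{3565512559791}{277905265} \approx -12830.0$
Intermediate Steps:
$D{\left(V,N \right)} = V \left(2 + V\right)$ ($D{\left(V,N \right)} = V \left(V + 2\right) = V \left(2 + V\right)$)
$C = \frac{289895424}{277905265}$ ($C = \frac{18203 + 4645}{\frac{1}{12688} + 147 \left(2 + 147\right)} = \frac{22848}{\frac{1}{12688} + 147 \cdot 149} = \frac{22848}{\frac{1}{12688} + 21903} = \frac{22848}{\frac{277905265}{12688}} = 22848 \cdot \frac{12688}{277905265} = \frac{289895424}{277905265} \approx 1.0431$)
$C - 12831 = \frac{289895424}{277905265} - 12831 = - \frac{3565512559791}{277905265}$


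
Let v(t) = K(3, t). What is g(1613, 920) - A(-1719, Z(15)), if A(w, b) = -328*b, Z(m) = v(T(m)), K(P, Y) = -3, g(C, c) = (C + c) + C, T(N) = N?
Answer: 3162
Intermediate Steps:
g(C, c) = c + 2*C
v(t) = -3
Z(m) = -3
g(1613, 920) - A(-1719, Z(15)) = (920 + 2*1613) - (-328)*(-3) = (920 + 3226) - 1*984 = 4146 - 984 = 3162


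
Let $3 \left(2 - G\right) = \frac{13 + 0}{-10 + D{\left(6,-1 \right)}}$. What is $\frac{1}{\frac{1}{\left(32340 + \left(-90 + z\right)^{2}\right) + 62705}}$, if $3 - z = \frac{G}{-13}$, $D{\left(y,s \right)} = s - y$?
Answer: $\frac{45092679961}{439569} \approx 1.0258 \cdot 10^{5}$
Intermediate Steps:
$G = \frac{115}{51}$ ($G = 2 - \frac{\left(13 + 0\right) \frac{1}{-10 - 7}}{3} = 2 - \frac{13 \frac{1}{-10 - 7}}{3} = 2 - \frac{13 \frac{1}{-17}}{3} = 2 - \frac{13 \left(- \frac{1}{17}\right)}{3} = 2 - - \frac{13}{51} = 2 + \frac{13}{51} = \frac{115}{51} \approx 2.2549$)
$z = \frac{2104}{663}$ ($z = 3 - \frac{115}{51 \left(-13\right)} = 3 - \frac{115}{51} \left(- \frac{1}{13}\right) = 3 - - \frac{115}{663} = 3 + \frac{115}{663} = \frac{2104}{663} \approx 3.1735$)
$\frac{1}{\frac{1}{\left(32340 + \left(-90 + z\right)^{2}\right) + 62705}} = \frac{1}{\frac{1}{\left(32340 + \left(-90 + \frac{2104}{663}\right)^{2}\right) + 62705}} = \frac{1}{\frac{1}{\left(32340 + \left(- \frac{57566}{663}\right)^{2}\right) + 62705}} = \frac{1}{\frac{1}{\left(32340 + \frac{3313844356}{439569}\right) + 62705}} = \frac{1}{\frac{1}{\frac{17529505816}{439569} + 62705}} = \frac{1}{\frac{1}{\frac{45092679961}{439569}}} = \frac{1}{\frac{439569}{45092679961}} = \frac{45092679961}{439569}$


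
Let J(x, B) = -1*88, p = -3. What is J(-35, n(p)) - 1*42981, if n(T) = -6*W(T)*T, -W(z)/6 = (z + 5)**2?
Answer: -43069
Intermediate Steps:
W(z) = -6*(5 + z)**2 (W(z) = -6*(z + 5)**2 = -6*(5 + z)**2)
n(T) = 36*T*(5 + T)**2 (n(T) = -6*(-6*(5 + T)**2)*T = -(-36)*T*(5 + T)**2 = 36*T*(5 + T)**2)
J(x, B) = -88
J(-35, n(p)) - 1*42981 = -88 - 1*42981 = -88 - 42981 = -43069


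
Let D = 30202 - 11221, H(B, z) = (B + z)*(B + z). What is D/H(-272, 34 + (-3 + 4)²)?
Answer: 2109/6241 ≈ 0.33793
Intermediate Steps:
H(B, z) = (B + z)²
D = 18981
D/H(-272, 34 + (-3 + 4)²) = 18981/((-272 + (34 + (-3 + 4)²))²) = 18981/((-272 + (34 + 1²))²) = 18981/((-272 + (34 + 1))²) = 18981/((-272 + 35)²) = 18981/((-237)²) = 18981/56169 = 18981*(1/56169) = 2109/6241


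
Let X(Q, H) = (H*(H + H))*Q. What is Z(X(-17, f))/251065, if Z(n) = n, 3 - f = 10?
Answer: -1666/251065 ≈ -0.0066357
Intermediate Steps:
f = -7 (f = 3 - 1*10 = 3 - 10 = -7)
X(Q, H) = 2*Q*H² (X(Q, H) = (H*(2*H))*Q = (2*H²)*Q = 2*Q*H²)
Z(X(-17, f))/251065 = (2*(-17)*(-7)²)/251065 = (2*(-17)*49)*(1/251065) = -1666*1/251065 = -1666/251065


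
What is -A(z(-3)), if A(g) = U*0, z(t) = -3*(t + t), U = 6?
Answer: 0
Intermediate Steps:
z(t) = -6*t
A(g) = 0 (A(g) = 6*0 = 0)
-A(z(-3)) = -1*0 = 0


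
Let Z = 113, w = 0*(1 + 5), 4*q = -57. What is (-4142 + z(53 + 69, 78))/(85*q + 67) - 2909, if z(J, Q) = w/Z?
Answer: -13297925/4577 ≈ -2905.4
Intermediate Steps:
q = -57/4 (q = (¼)*(-57) = -57/4 ≈ -14.250)
w = 0 (w = 0*6 = 0)
z(J, Q) = 0 (z(J, Q) = 0/113 = 0*(1/113) = 0)
(-4142 + z(53 + 69, 78))/(85*q + 67) - 2909 = (-4142 + 0)/(85*(-57/4) + 67) - 2909 = -4142/(-4845/4 + 67) - 2909 = -4142/(-4577/4) - 2909 = -4142*(-4/4577) - 2909 = 16568/4577 - 2909 = -13297925/4577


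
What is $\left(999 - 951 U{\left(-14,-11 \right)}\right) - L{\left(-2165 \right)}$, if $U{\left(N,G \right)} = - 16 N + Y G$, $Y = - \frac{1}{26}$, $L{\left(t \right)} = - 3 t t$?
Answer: $\frac{360080439}{26} \approx 1.3849 \cdot 10^{7}$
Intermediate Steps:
$L{\left(t \right)} = - 3 t^{2}$
$Y = - \frac{1}{26}$ ($Y = \left(-1\right) \frac{1}{26} = - \frac{1}{26} \approx -0.038462$)
$U{\left(N,G \right)} = - 16 N - \frac{G}{26}$
$\left(999 - 951 U{\left(-14,-11 \right)}\right) - L{\left(-2165 \right)} = \left(999 - 951 \left(\left(-16\right) \left(-14\right) - - \frac{11}{26}\right)\right) - - 3 \left(-2165\right)^{2} = \left(999 - 951 \left(224 + \frac{11}{26}\right)\right) - \left(-3\right) 4687225 = \left(999 - \frac{5549085}{26}\right) - -14061675 = \left(999 - \frac{5549085}{26}\right) + 14061675 = - \frac{5523111}{26} + 14061675 = \frac{360080439}{26}$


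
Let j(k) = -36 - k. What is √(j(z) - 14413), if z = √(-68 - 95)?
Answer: √(-14449 - I*√163) ≈ 0.0531 - 120.2*I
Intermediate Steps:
z = I*√163 (z = √(-163) = I*√163 ≈ 12.767*I)
√(j(z) - 14413) = √((-36 - I*√163) - 14413) = √(-14449 - I*√163)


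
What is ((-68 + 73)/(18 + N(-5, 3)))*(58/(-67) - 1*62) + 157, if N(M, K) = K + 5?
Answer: 9709/67 ≈ 144.91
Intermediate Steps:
N(M, K) = 5 + K
((-68 + 73)/(18 + N(-5, 3)))*(58/(-67) - 1*62) + 157 = ((-68 + 73)/(18 + (5 + 3)))*(58/(-67) - 1*62) + 157 = (5/(18 + 8))*(58*(-1/67) - 62) + 157 = (5/26)*(-58/67 - 62) + 157 = (5*(1/26))*(-4212/67) + 157 = (5/26)*(-4212/67) + 157 = -810/67 + 157 = 9709/67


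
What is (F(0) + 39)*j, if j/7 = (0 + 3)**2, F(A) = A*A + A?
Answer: 2457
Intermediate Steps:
F(A) = A + A**2 (F(A) = A**2 + A = A + A**2)
j = 63 (j = 7*(0 + 3)**2 = 7*3**2 = 7*9 = 63)
(F(0) + 39)*j = (0*(1 + 0) + 39)*63 = (0*1 + 39)*63 = (0 + 39)*63 = 39*63 = 2457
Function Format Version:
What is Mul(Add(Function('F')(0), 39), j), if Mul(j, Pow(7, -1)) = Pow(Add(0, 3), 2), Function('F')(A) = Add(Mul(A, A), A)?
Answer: 2457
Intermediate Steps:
Function('F')(A) = Add(A, Pow(A, 2)) (Function('F')(A) = Add(Pow(A, 2), A) = Add(A, Pow(A, 2)))
j = 63 (j = Mul(7, Pow(Add(0, 3), 2)) = Mul(7, Pow(3, 2)) = Mul(7, 9) = 63)
Mul(Add(Function('F')(0), 39), j) = Mul(Add(Mul(0, Add(1, 0)), 39), 63) = Mul(Add(Mul(0, 1), 39), 63) = Mul(Add(0, 39), 63) = Mul(39, 63) = 2457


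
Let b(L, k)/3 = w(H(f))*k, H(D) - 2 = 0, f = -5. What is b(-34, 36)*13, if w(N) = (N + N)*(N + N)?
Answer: 22464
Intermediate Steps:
H(D) = 2 (H(D) = 2 + 0 = 2)
w(N) = 4*N**2 (w(N) = (2*N)*(2*N) = 4*N**2)
b(L, k) = 48*k (b(L, k) = 3*((4*2**2)*k) = 3*((4*4)*k) = 3*(16*k) = 48*k)
b(-34, 36)*13 = (48*36)*13 = 1728*13 = 22464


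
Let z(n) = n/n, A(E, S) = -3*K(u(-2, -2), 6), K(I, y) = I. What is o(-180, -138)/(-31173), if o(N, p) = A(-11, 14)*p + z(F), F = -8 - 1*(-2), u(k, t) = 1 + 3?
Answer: -1657/31173 ≈ -0.053155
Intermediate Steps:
u(k, t) = 4
A(E, S) = -12 (A(E, S) = -3*4 = -12)
F = -6 (F = -8 + 2 = -6)
z(n) = 1
o(N, p) = 1 - 12*p (o(N, p) = -12*p + 1 = 1 - 12*p)
o(-180, -138)/(-31173) = (1 - 12*(-138))/(-31173) = (1 + 1656)*(-1/31173) = 1657*(-1/31173) = -1657/31173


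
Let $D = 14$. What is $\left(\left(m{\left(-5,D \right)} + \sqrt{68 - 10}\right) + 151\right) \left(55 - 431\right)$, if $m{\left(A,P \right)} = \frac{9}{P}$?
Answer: $- \frac{399124}{7} - 376 \sqrt{58} \approx -59881.0$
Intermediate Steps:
$\left(\left(m{\left(-5,D \right)} + \sqrt{68 - 10}\right) + 151\right) \left(55 - 431\right) = \left(\left(\frac{9}{14} + \sqrt{68 - 10}\right) + 151\right) \left(55 - 431\right) = \left(\left(9 \cdot \frac{1}{14} + \sqrt{58}\right) + 151\right) \left(-376\right) = \left(\left(\frac{9}{14} + \sqrt{58}\right) + 151\right) \left(-376\right) = \left(\frac{2123}{14} + \sqrt{58}\right) \left(-376\right) = - \frac{399124}{7} - 376 \sqrt{58}$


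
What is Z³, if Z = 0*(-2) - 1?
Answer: -1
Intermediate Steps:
Z = -1 (Z = 0 - 1 = -1)
Z³ = (-1)³ = -1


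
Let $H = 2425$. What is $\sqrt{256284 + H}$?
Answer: $\sqrt{258709} \approx 508.63$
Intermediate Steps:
$\sqrt{256284 + H} = \sqrt{256284 + 2425} = \sqrt{258709}$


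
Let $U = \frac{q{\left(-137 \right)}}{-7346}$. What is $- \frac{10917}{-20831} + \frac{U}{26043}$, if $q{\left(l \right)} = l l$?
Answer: $\frac{2088160795087}{3985217730618} \approx 0.52398$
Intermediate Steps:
$q{\left(l \right)} = l^{2}$
$U = - \frac{18769}{7346}$ ($U = \frac{\left(-137\right)^{2}}{-7346} = 18769 \left(- \frac{1}{7346}\right) = - \frac{18769}{7346} \approx -2.555$)
$- \frac{10917}{-20831} + \frac{U}{26043} = - \frac{10917}{-20831} - \frac{18769}{7346 \cdot 26043} = \left(-10917\right) \left(- \frac{1}{20831}\right) - \frac{18769}{191311878} = \frac{10917}{20831} - \frac{18769}{191311878} = \frac{2088160795087}{3985217730618}$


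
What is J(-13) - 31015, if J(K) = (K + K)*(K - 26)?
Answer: -30001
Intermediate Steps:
J(K) = 2*K*(-26 + K) (J(K) = (2*K)*(-26 + K) = 2*K*(-26 + K))
J(-13) - 31015 = 2*(-13)*(-26 - 13) - 31015 = 2*(-13)*(-39) - 31015 = 1014 - 31015 = -30001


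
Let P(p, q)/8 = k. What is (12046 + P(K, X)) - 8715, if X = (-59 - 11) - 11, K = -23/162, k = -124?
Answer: 2339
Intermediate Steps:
K = -23/162 (K = -23*1/162 = -23/162 ≈ -0.14198)
X = -81 (X = -70 - 11 = -81)
P(p, q) = -992 (P(p, q) = 8*(-124) = -992)
(12046 + P(K, X)) - 8715 = (12046 - 992) - 8715 = 11054 - 8715 = 2339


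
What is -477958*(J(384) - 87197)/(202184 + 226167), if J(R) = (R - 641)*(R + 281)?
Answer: 123361915716/428351 ≈ 2.8799e+5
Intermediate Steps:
J(R) = (-641 + R)*(281 + R)
-477958*(J(384) - 87197)/(202184 + 226167) = -477958*((-180121 + 384² - 360*384) - 87197)/(202184 + 226167) = -477958/(428351/((-180121 + 147456 - 138240) - 87197)) = -477958/(428351/(-170905 - 87197)) = -477958/(428351/(-258102)) = -477958/(428351*(-1/258102)) = -477958/(-428351/258102) = -477958*(-258102/428351) = 123361915716/428351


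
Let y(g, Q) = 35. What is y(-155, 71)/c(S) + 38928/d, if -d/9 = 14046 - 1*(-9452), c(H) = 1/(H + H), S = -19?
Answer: -46884998/35247 ≈ -1330.2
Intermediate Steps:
c(H) = 1/(2*H)
d = -211482 (d = -9*(14046 - 1*(-9452)) = -9*(14046 + 9452) = -9*23498 = -211482)
y(-155, 71)/c(S) + 38928/d = 35/(((1/2)/(-19))) + 38928/(-211482) = 35/(((1/2)*(-1/19))) + 38928*(-1/211482) = 35/(-1/38) - 6488/35247 = 35*(-38) - 6488/35247 = -1330 - 6488/35247 = -46884998/35247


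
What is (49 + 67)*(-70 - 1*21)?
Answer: -10556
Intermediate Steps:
(49 + 67)*(-70 - 1*21) = 116*(-70 - 21) = 116*(-91) = -10556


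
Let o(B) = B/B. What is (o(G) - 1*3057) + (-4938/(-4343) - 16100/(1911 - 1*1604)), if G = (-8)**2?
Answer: -4142974190/1333301 ≈ -3107.3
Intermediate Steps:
G = 64
o(B) = 1
(o(G) - 1*3057) + (-4938/(-4343) - 16100/(1911 - 1*1604)) = (1 - 1*3057) + (-4938/(-4343) - 16100/(1911 - 1*1604)) = (1 - 3057) + (-4938*(-1/4343) - 16100/(1911 - 1604)) = -3056 + (4938/4343 - 16100/307) = -3056 - 68406334/1333301 = -4142974190/1333301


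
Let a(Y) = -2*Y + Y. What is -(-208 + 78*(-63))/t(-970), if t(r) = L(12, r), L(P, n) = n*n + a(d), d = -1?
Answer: 394/72377 ≈ 0.0054437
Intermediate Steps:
a(Y) = -Y
L(P, n) = 1 + n² (L(P, n) = n*n - 1*(-1) = n² + 1 = 1 + n²)
t(r) = 1 + r²
-(-208 + 78*(-63))/t(-970) = -(-208 + 78*(-63))/(1 + (-970)²) = -(-208 - 4914)/(1 + 940900) = -(-5122)/940901 = -1*(-394/72377) = 394/72377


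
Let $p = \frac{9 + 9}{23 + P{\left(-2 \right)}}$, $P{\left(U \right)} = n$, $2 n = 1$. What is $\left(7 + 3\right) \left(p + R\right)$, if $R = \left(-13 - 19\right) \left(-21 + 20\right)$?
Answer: $\frac{15400}{47} \approx 327.66$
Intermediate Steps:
$n = \frac{1}{2}$ ($n = \frac{1}{2} \cdot 1 = \frac{1}{2} \approx 0.5$)
$P{\left(U \right)} = \frac{1}{2}$
$R = 32$ ($R = \left(-32\right) \left(-1\right) = 32$)
$p = \frac{36}{47}$ ($p = \frac{9 + 9}{23 + \frac{1}{2}} = \frac{18}{\frac{47}{2}} = 18 \cdot \frac{2}{47} = \frac{36}{47} \approx 0.76596$)
$\left(7 + 3\right) \left(p + R\right) = \left(7 + 3\right) \left(\frac{36}{47} + 32\right) = 10 \cdot \frac{1540}{47} = \frac{15400}{47}$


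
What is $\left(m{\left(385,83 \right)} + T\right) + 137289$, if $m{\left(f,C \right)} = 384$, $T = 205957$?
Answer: $343630$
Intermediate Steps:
$\left(m{\left(385,83 \right)} + T\right) + 137289 = \left(384 + 205957\right) + 137289 = 206341 + 137289 = 343630$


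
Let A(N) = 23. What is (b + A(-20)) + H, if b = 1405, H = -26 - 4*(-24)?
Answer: 1498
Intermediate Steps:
H = 70 (H = -26 + 96 = 70)
(b + A(-20)) + H = (1405 + 23) + 70 = 1428 + 70 = 1498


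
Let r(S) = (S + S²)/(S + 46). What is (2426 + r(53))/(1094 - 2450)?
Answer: -6751/3729 ≈ -1.8104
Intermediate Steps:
r(S) = (S + S²)/(46 + S)
(2426 + r(53))/(1094 - 2450) = (2426 + 53*(1 + 53)/(46 + 53))/(1094 - 2450) = (2426 + 53*54/99)/(-1356) = (2426 + 53*(1/99)*54)*(-1/1356) = (2426 + 318/11)*(-1/1356) = (27004/11)*(-1/1356) = -6751/3729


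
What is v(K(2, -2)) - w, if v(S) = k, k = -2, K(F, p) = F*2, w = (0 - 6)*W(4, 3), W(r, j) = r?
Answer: 22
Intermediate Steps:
w = -24 (w = (0 - 6)*4 = -6*4 = -24)
K(F, p) = 2*F
v(S) = -2
v(K(2, -2)) - w = -2 - 1*(-24) = -2 + 24 = 22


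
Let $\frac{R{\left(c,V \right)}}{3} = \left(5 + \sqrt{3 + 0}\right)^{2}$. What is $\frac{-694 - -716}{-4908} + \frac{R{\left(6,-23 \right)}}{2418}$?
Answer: $\frac{29923}{988962} + \frac{5 \sqrt{3}}{403} \approx 0.051746$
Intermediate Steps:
$R{\left(c,V \right)} = 3 \left(5 + \sqrt{3}\right)^{2}$ ($R{\left(c,V \right)} = 3 \left(5 + \sqrt{3 + 0}\right)^{2} = 3 \left(5 + \sqrt{3}\right)^{2}$)
$\frac{-694 - -716}{-4908} + \frac{R{\left(6,-23 \right)}}{2418} = \frac{-694 - -716}{-4908} + \frac{84 + 30 \sqrt{3}}{2418} = \left(-694 + 716\right) \left(- \frac{1}{4908}\right) + \left(84 + 30 \sqrt{3}\right) \frac{1}{2418} = 22 \left(- \frac{1}{4908}\right) + \left(\frac{14}{403} + \frac{5 \sqrt{3}}{403}\right) = - \frac{11}{2454} + \left(\frac{14}{403} + \frac{5 \sqrt{3}}{403}\right) = \frac{29923}{988962} + \frac{5 \sqrt{3}}{403}$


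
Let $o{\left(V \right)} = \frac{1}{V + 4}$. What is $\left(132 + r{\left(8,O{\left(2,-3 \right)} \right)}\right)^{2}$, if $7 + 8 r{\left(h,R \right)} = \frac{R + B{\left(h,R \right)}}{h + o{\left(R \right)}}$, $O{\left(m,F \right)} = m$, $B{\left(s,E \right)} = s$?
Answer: $\frac{2648234521}{153664} \approx 17234.0$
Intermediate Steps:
$o{\left(V \right)} = \frac{1}{4 + V}$
$r{\left(h,R \right)} = - \frac{7}{8} + \frac{R + h}{8 \left(h + \frac{1}{4 + R}\right)}$ ($r{\left(h,R \right)} = - \frac{7}{8} + \frac{\left(R + h\right) \frac{1}{h + \frac{1}{4 + R}}}{8} = - \frac{7}{8} + \frac{\frac{1}{h + \frac{1}{4 + R}} \left(R + h\right)}{8} = - \frac{7}{8} + \frac{R + h}{8 \left(h + \frac{1}{4 + R}\right)}$)
$\left(132 + r{\left(8,O{\left(2,-3 \right)} \right)}\right)^{2} = \left(132 + \frac{-7 + \left(4 + 2\right) \left(2 - 48\right)}{8 \left(1 + 8 \left(4 + 2\right)\right)}\right)^{2} = \left(132 + \frac{-7 + 6 \left(2 - 48\right)}{8 \left(1 + 8 \cdot 6\right)}\right)^{2} = \left(132 + \frac{-7 + 6 \left(-46\right)}{8 \left(1 + 48\right)}\right)^{2} = \left(132 + \frac{-7 - 276}{8 \cdot 49}\right)^{2} = \left(132 + \frac{1}{8} \cdot \frac{1}{49} \left(-283\right)\right)^{2} = \left(132 - \frac{283}{392}\right)^{2} = \left(\frac{51461}{392}\right)^{2} = \frac{2648234521}{153664}$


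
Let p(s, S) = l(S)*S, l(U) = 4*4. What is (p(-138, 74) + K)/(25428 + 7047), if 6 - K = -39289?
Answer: 13493/10825 ≈ 1.2465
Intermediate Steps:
K = 39295 (K = 6 - 1*(-39289) = 6 + 39289 = 39295)
l(U) = 16
p(s, S) = 16*S
(p(-138, 74) + K)/(25428 + 7047) = (16*74 + 39295)/(25428 + 7047) = (1184 + 39295)/32475 = 40479*(1/32475) = 13493/10825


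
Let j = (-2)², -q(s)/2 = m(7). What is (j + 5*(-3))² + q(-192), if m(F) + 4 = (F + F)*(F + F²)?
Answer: -1439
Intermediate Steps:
m(F) = -4 + 2*F*(F + F²) (m(F) = -4 + (F + F)*(F + F²) = -4 + (2*F)*(F + F²) = -4 + 2*F*(F + F²))
q(s) = -1560 (q(s) = -2*(-4 + 2*7² + 2*7³) = -2*(-4 + 2*49 + 2*343) = -2*(-4 + 98 + 686) = -2*780 = -1560)
j = 4
(j + 5*(-3))² + q(-192) = (4 + 5*(-3))² - 1560 = (4 - 15)² - 1560 = (-11)² - 1560 = 121 - 1560 = -1439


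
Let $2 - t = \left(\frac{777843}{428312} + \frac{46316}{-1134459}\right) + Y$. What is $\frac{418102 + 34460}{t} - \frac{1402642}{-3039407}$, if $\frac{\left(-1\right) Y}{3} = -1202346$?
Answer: $\frac{162727061370496691150374}{484279306452311873715821} \approx 0.33602$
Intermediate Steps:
$Y = 3607038$ ($Y = \left(-3\right) \left(-1202346\right) = 3607038$)
$t = - \frac{1752668323451064833}{485902403208}$ ($t = 2 - \left(\left(\frac{777843}{428312} + \frac{46316}{-1134459}\right) + 3607038\right) = 2 - \left(\left(777843 \cdot \frac{1}{428312} + 46316 \left(- \frac{1}{1134459}\right)\right) + 3607038\right) = 2 - \left(\left(\frac{777843}{428312} - \frac{46316}{1134459}\right) + 3607038\right) = 2 - \left(\frac{862593293345}{485902403208} + 3607038\right) = 2 - \frac{1752669295255871249}{485902403208} = - \frac{1752668323451064833}{485902403208} \approx -3.607 \cdot 10^{6}$)
$\frac{418102 + 34460}{t} - \frac{1402642}{-3039407} = \frac{418102 + 34460}{- \frac{1752668323451064833}{485902403208}} - \frac{1402642}{-3039407} = 452562 \left(- \frac{485902403208}{1752668323451064833}\right) - - \frac{1402642}{3039407} = - \frac{19990996672783536}{159333483950096803} + \frac{1402642}{3039407} = \frac{162727061370496691150374}{484279306452311873715821}$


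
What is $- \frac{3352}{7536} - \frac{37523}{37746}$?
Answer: $- \frac{4263520}{2963061} \approx -1.4389$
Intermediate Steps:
$- \frac{3352}{7536} - \frac{37523}{37746} = \left(-3352\right) \frac{1}{7536} - \frac{37523}{37746} = - \frac{419}{942} - \frac{37523}{37746} = - \frac{4263520}{2963061}$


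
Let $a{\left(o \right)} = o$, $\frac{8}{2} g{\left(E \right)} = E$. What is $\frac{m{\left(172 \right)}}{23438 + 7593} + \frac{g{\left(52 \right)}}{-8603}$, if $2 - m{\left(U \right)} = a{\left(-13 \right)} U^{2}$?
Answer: $\frac{472608397}{38137099} \approx 12.392$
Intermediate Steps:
$g{\left(E \right)} = \frac{E}{4}$
$m{\left(U \right)} = 2 + 13 U^{2}$ ($m{\left(U \right)} = 2 - - 13 U^{2} = 2 + 13 U^{2}$)
$\frac{m{\left(172 \right)}}{23438 + 7593} + \frac{g{\left(52 \right)}}{-8603} = \frac{2 + 13 \cdot 172^{2}}{23438 + 7593} + \frac{\frac{1}{4} \cdot 52}{-8603} = \frac{2 + 13 \cdot 29584}{31031} + 13 \left(- \frac{1}{8603}\right) = \left(2 + 384592\right) \frac{1}{31031} - \frac{13}{8603} = 384594 \cdot \frac{1}{31031} - \frac{13}{8603} = \frac{54942}{4433} - \frac{13}{8603} = \frac{472608397}{38137099}$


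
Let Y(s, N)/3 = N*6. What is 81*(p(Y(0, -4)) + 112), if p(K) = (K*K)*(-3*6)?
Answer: -7549200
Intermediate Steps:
Y(s, N) = 18*N (Y(s, N) = 3*(N*6) = 3*(6*N) = 18*N)
p(K) = -18*K² (p(K) = K²*(-18) = -18*K²)
81*(p(Y(0, -4)) + 112) = 81*(-18*(18*(-4))² + 112) = 81*(-18*(-72)² + 112) = 81*(-18*5184 + 112) = 81*(-93312 + 112) = 81*(-93200) = -7549200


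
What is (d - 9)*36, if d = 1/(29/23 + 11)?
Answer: -15090/47 ≈ -321.06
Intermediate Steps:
d = 23/282 (d = 1/(29*(1/23) + 11) = 1/(29/23 + 11) = 1/(282/23) = 23/282 ≈ 0.081560)
(d - 9)*36 = (23/282 - 9)*36 = -2515/282*36 = -15090/47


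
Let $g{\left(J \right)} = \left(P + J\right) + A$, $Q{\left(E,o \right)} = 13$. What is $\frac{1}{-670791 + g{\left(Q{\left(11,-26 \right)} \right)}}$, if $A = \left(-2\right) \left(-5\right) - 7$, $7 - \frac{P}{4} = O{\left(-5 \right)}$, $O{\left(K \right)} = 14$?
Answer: $- \frac{1}{670803} \approx -1.4908 \cdot 10^{-6}$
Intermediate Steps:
$P = -28$ ($P = 28 - 56 = -28$)
$A = 3$ ($A = 10 - 7 = 3$)
$g{\left(J \right)} = -25 + J$ ($g{\left(J \right)} = \left(-28 + J\right) + 3 = -25 + J$)
$\frac{1}{-670791 + g{\left(Q{\left(11,-26 \right)} \right)}} = \frac{1}{-670791 + \left(-25 + 13\right)} = \frac{1}{-670791 - 12} = \frac{1}{-670803} = - \frac{1}{670803}$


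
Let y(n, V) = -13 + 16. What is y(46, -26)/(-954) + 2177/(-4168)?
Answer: -348227/662712 ≈ -0.52546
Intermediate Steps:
y(n, V) = 3
y(46, -26)/(-954) + 2177/(-4168) = 3/(-954) + 2177/(-4168) = 3*(-1/954) + 2177*(-1/4168) = -1/318 - 2177/4168 = -348227/662712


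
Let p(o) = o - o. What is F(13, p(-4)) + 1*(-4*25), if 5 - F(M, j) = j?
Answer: -95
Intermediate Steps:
p(o) = 0
F(M, j) = 5 - j
F(13, p(-4)) + 1*(-4*25) = (5 - 1*0) + 1*(-4*25) = (5 + 0) + 1*(-100) = 5 - 100 = -95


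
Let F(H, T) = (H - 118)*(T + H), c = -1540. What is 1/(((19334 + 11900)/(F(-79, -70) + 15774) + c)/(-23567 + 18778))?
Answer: 216113203/69464346 ≈ 3.1111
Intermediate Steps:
F(H, T) = (-118 + H)*(H + T)
1/(((19334 + 11900)/(F(-79, -70) + 15774) + c)/(-23567 + 18778)) = 1/(((19334 + 11900)/(((-79)² - 118*(-79) - 118*(-70) - 79*(-70)) + 15774) - 1540)/(-23567 + 18778)) = 1/((31234/((6241 + 9322 + 8260 + 5530) + 15774) - 1540)/(-4789)) = 1/((31234/(29353 + 15774) - 1540)*(-1/4789)) = 1/((31234/45127 - 1540)*(-1/4789)) = 1/(-69464346/45127*(-1/4789)) = 1/(69464346/216113203) = 216113203/69464346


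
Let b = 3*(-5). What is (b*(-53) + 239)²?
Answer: 1069156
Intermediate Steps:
b = -15
(b*(-53) + 239)² = (-15*(-53) + 239)² = (795 + 239)² = 1034² = 1069156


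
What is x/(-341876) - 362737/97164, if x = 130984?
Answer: -34184500997/8304509916 ≈ -4.1164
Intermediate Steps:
x/(-341876) - 362737/97164 = 130984/(-341876) - 362737/97164 = 130984*(-1/341876) - 362737*1/97164 = -32746/85469 - 362737/97164 = -34184500997/8304509916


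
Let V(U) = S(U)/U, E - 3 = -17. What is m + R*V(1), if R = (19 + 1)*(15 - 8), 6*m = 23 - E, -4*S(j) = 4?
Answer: -803/6 ≈ -133.83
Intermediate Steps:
E = -14 (E = 3 - 17 = -14)
S(j) = -1 (S(j) = -¼*4 = -1)
V(U) = -1/U
m = 37/6 (m = (23 - 1*(-14))/6 = (23 + 14)/6 = (⅙)*37 = 37/6 ≈ 6.1667)
R = 140 (R = 20*7 = 140)
m + R*V(1) = 37/6 + 140*(-1/1) = 37/6 + 140*(-1*1) = 37/6 + 140*(-1) = 37/6 - 140 = -803/6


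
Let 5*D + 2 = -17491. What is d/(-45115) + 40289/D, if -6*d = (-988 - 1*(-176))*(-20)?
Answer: -86103271/7516159 ≈ -11.456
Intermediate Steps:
D = -17493/5 (D = -2/5 + (1/5)*(-17491) = -2/5 - 17491/5 = -17493/5 ≈ -3498.6)
d = -8120/3 (d = -(-988 - 1*(-176))*(-20)/6 = -(-988 + 176)*(-20)/6 = -(-406)*(-20)/3 = -1/6*16240 = -8120/3 ≈ -2706.7)
d/(-45115) + 40289/D = -8120/3/(-45115) + 40289/(-17493/5) = -8120/3*(-1/45115) + 40289*(-5/17493) = 232/3867 - 201445/17493 = -86103271/7516159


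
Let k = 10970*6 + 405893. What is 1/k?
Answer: 1/471713 ≈ 2.1199e-6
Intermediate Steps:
k = 471713 (k = 65820 + 405893 = 471713)
1/k = 1/471713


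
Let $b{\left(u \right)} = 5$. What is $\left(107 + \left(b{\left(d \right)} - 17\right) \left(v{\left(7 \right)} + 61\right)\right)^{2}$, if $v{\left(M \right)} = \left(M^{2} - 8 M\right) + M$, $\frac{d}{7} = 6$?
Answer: $390625$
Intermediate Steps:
$d = 42$ ($d = 7 \cdot 6 = 42$)
$v{\left(M \right)} = M^{2} - 7 M$
$\left(107 + \left(b{\left(d \right)} - 17\right) \left(v{\left(7 \right)} + 61\right)\right)^{2} = \left(107 + \left(5 - 17\right) \left(7 \left(-7 + 7\right) + 61\right)\right)^{2} = \left(107 - 12 \left(7 \cdot 0 + 61\right)\right)^{2} = \left(107 - 12 \left(0 + 61\right)\right)^{2} = \left(107 - 732\right)^{2} = \left(-625\right)^{2} = 390625$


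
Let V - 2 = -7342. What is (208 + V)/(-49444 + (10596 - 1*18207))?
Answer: 7132/57055 ≈ 0.12500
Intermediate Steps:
V = -7340 (V = 2 - 7342 = -7340)
(208 + V)/(-49444 + (10596 - 1*18207)) = (208 - 7340)/(-49444 + (10596 - 1*18207)) = -7132/(-49444 + (10596 - 18207)) = -7132/(-49444 - 7611) = -7132/(-57055) = -7132*(-1/57055) = 7132/57055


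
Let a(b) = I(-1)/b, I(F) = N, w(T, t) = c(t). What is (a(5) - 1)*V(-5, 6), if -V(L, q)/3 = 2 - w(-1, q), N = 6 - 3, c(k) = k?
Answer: -24/5 ≈ -4.8000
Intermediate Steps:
w(T, t) = t
N = 3
I(F) = 3
a(b) = 3/b
V(L, q) = -6 + 3*q (V(L, q) = -3*(2 - q) = -6 + 3*q)
(a(5) - 1)*V(-5, 6) = (3/5 - 1)*(-6 + 3*6) = (3*(⅕) - 1)*(-6 + 18) = (⅗ - 1)*12 = -⅖*12 = -24/5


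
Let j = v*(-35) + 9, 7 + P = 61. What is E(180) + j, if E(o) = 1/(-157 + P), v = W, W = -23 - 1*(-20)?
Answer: 11741/103 ≈ 113.99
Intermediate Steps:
W = -3 (W = -23 + 20 = -3)
v = -3
P = 54 (P = -7 + 61 = 54)
E(o) = -1/103 (E(o) = 1/(-157 + 54) = 1/(-103) = -1/103)
j = 114 (j = -3*(-35) + 9 = 105 + 9 = 114)
E(180) + j = -1/103 + 114 = 11741/103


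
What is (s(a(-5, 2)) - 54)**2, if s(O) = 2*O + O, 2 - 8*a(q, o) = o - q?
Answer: 199809/64 ≈ 3122.0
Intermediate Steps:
a(q, o) = 1/4 - o/8 + q/8 (a(q, o) = 1/4 - (o - q)/8 = 1/4 + (-o/8 + q/8) = 1/4 - o/8 + q/8)
s(O) = 3*O
(s(a(-5, 2)) - 54)**2 = (3*(1/4 - 1/8*2 + (1/8)*(-5)) - 54)**2 = (3*(1/4 - 1/4 - 5/8) - 54)**2 = (3*(-5/8) - 54)**2 = (-15/8 - 54)**2 = (-447/8)**2 = 199809/64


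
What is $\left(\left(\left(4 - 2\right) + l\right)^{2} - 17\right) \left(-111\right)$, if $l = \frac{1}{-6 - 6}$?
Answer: $\frac{71003}{48} \approx 1479.2$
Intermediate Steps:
$l = - \frac{1}{12}$ ($l = \frac{1}{-12} = - \frac{1}{12} \approx -0.083333$)
$\left(\left(\left(4 - 2\right) + l\right)^{2} - 17\right) \left(-111\right) = \left(\left(\left(4 - 2\right) - \frac{1}{12}\right)^{2} - 17\right) \left(-111\right) = \left(\left(2 - \frac{1}{12}\right)^{2} - 17\right) \left(-111\right) = \left(\left(\frac{23}{12}\right)^{2} - 17\right) \left(-111\right) = \left(\frac{529}{144} - 17\right) \left(-111\right) = \left(- \frac{1919}{144}\right) \left(-111\right) = \frac{71003}{48}$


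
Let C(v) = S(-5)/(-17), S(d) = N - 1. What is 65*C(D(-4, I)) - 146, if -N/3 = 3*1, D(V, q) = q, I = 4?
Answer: -1832/17 ≈ -107.76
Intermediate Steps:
N = -9 ≈ -9.0000
S(d) = -10 (S(d) = -9 - 1 = -10)
C(v) = 10/17 (C(v) = -10/(-17) = -10*(-1/17) = 10/17)
65*C(D(-4, I)) - 146 = 65*(10/17) - 146 = 650/17 - 146 = -1832/17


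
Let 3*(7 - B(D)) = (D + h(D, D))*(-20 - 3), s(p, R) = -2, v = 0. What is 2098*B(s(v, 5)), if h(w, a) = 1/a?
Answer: -76577/3 ≈ -25526.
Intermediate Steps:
B(D) = 7 + 23*D/3 + 23/(3*D) (B(D) = 7 - (D + 1/D)*(-20 - 3)/3 = 7 - (D + 1/D)*(-23)/3 = 7 - (-23*D - 23/D)/3 = 7 + (23*D/3 + 23/(3*D)) = 7 + 23*D/3 + 23/(3*D))
2098*B(s(v, 5)) = 2098*((⅓)*(23 - 2*(21 + 23*(-2)))/(-2)) = 2098*((⅓)*(-½)*(23 - 2*(21 - 46))) = 2098*((⅓)*(-½)*(23 - 2*(-25))) = 2098*((⅓)*(-½)*(23 + 50)) = 2098*((⅓)*(-½)*73) = 2098*(-73/6) = -76577/3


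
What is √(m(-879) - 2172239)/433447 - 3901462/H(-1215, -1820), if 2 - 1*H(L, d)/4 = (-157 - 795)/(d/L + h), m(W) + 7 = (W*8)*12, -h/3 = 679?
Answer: -137840603191/216548 + I*√2256630/433447 ≈ -6.3654e+5 + 0.0034657*I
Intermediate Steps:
h = -2037 (h = -3*679 = -2037)
m(W) = -7 + 96*W (m(W) = -7 + (W*8)*12 = -7 + (8*W)*12 = -7 + 96*W)
H(L, d) = 8 + 3808/(-2037 + d/L) (H(L, d) = 8 - 4*(-157 - 795)/(d/L - 2037) = 8 - (-3808)/(-2037 + d/L) = 8 + 3808/(-2037 + d/L))
√(m(-879) - 2172239)/433447 - 3901462/H(-1215, -1820) = √((-7 + 96*(-879)) - 2172239)/433447 - 3901462*(-1820 - 2037*(-1215))/(8*(-1820 - 1561*(-1215))) = √((-7 - 84384) - 2172239)*(1/433447) - 3901462*(-1820 + 2474955)/(8*(-1820 + 1896615)) = √(-84391 - 2172239)*(1/433447) - 3901462/(8*1894795/2473135) = √(-2256630)*(1/433447) - 3901462/(8*(1/2473135)*1894795) = (I*√2256630)*(1/433447) - 3901462/433096/70661 = I*√2256630/433447 - 3901462*70661/433096 = I*√2256630/433447 - 137840603191/216548 = -137840603191/216548 + I*√2256630/433447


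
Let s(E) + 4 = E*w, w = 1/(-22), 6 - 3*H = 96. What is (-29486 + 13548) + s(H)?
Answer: -175347/11 ≈ -15941.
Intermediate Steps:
H = -30 (H = 2 - 1/3*96 = 2 - 32 = -30)
w = -1/22 (w = 1*(-1/22) = -1/22 ≈ -0.045455)
s(E) = -4 - E/22 (s(E) = -4 + E*(-1/22) = -4 - E/22)
(-29486 + 13548) + s(H) = (-29486 + 13548) + (-4 - 1/22*(-30)) = -15938 + (-4 + 15/11) = -15938 - 29/11 = -175347/11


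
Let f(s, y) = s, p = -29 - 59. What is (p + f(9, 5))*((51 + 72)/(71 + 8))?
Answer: -123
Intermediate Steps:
p = -88
(p + f(9, 5))*((51 + 72)/(71 + 8)) = (-88 + 9)*((51 + 72)/(71 + 8)) = -9717/79 = -79*123/79 = -123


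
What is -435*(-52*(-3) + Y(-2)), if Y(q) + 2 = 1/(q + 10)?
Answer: -536355/8 ≈ -67044.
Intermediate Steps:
Y(q) = -2 + 1/(10 + q) (Y(q) = -2 + 1/(q + 10) = -2 + 1/(10 + q))
-435*(-52*(-3) + Y(-2)) = -435*(-52*(-3) + (-19 - 2*(-2))/(10 - 2)) = -435*(156 + (-19 + 4)/8) = -435*(156 + (1/8)*(-15)) = -435*(156 - 15/8) = -435*1233/8 = -536355/8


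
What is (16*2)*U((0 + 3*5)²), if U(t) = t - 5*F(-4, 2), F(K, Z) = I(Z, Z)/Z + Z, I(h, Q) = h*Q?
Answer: 6560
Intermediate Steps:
I(h, Q) = Q*h
F(K, Z) = 2*Z (F(K, Z) = (Z*Z)/Z + Z = Z²/Z + Z = Z + Z = 2*Z)
U(t) = -20 + t (U(t) = t - 10*2 = t - 5*4 = t - 20 = -20 + t)
(16*2)*U((0 + 3*5)²) = (16*2)*(-20 + (0 + 3*5)²) = 32*(-20 + (0 + 15)²) = 32*(-20 + 15²) = 32*(-20 + 225) = 32*205 = 6560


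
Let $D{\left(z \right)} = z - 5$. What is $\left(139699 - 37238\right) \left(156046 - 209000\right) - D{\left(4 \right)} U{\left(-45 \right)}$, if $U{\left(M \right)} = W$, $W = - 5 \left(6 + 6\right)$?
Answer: $-5425719854$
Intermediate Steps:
$W = -60$ ($W = \left(-5\right) 12 = -60$)
$D{\left(z \right)} = -5 + z$
$U{\left(M \right)} = -60$
$\left(139699 - 37238\right) \left(156046 - 209000\right) - D{\left(4 \right)} U{\left(-45 \right)} = \left(139699 - 37238\right) \left(156046 - 209000\right) - \left(-5 + 4\right) \left(-60\right) = 102461 \left(-52954\right) - \left(-1\right) \left(-60\right) = -5425719794 - 60 = -5425719854$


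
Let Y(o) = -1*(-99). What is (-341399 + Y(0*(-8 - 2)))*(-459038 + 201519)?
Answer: 87891234700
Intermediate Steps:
Y(o) = 99
(-341399 + Y(0*(-8 - 2)))*(-459038 + 201519) = (-341399 + 99)*(-459038 + 201519) = -341300*(-257519) = 87891234700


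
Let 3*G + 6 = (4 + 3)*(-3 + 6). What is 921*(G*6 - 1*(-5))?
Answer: 32235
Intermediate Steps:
G = 5 (G = -2 + ((4 + 3)*(-3 + 6))/3 = -2 + (7*3)/3 = -2 + (⅓)*21 = -2 + 7 = 5)
921*(G*6 - 1*(-5)) = 921*(5*6 - 1*(-5)) = 921*(30 + 5) = 921*35 = 32235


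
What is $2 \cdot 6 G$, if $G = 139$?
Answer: $1668$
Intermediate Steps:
$2 \cdot 6 G = 2 \cdot 6 \cdot 139 = 12 \cdot 139 = 1668$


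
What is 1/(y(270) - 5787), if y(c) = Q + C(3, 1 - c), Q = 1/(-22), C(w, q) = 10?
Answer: -22/127095 ≈ -0.00017310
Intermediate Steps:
Q = -1/22 ≈ -0.045455
y(c) = 219/22 (y(c) = -1/22 + 10 = 219/22)
1/(y(270) - 5787) = 1/(219/22 - 5787) = 1/(-127095/22) = -22/127095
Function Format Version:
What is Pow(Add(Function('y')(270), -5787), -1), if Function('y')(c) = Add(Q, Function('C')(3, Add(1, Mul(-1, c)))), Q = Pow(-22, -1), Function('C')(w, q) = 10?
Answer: Rational(-22, 127095) ≈ -0.00017310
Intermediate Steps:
Q = Rational(-1, 22) ≈ -0.045455
Function('y')(c) = Rational(219, 22) (Function('y')(c) = Add(Rational(-1, 22), 10) = Rational(219, 22))
Pow(Add(Function('y')(270), -5787), -1) = Pow(Add(Rational(219, 22), -5787), -1) = Pow(Rational(-127095, 22), -1) = Rational(-22, 127095)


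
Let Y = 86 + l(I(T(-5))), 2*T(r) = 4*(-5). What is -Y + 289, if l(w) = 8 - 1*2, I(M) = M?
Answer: 197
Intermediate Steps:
T(r) = -10 (T(r) = (4*(-5))/2 = (½)*(-20) = -10)
l(w) = 6 (l(w) = 8 - 2 = 6)
Y = 92 (Y = 86 + 6 = 92)
-Y + 289 = -1*92 + 289 = -92 + 289 = 197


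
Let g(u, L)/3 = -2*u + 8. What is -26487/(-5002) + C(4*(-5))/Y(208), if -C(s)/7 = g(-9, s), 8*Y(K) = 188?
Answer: -4217295/235094 ≈ -17.939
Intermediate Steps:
Y(K) = 47/2 (Y(K) = (⅛)*188 = 47/2)
g(u, L) = 24 - 6*u (g(u, L) = 3*(-2*u + 8) = 3*(8 - 2*u) = 24 - 6*u)
C(s) = -546 (C(s) = -7*(24 - 6*(-9)) = -7*(24 + 54) = -7*78 = -546)
-26487/(-5002) + C(4*(-5))/Y(208) = -26487/(-5002) - 546/47/2 = -26487*(-1/5002) - 546*2/47 = 26487/5002 - 1092/47 = -4217295/235094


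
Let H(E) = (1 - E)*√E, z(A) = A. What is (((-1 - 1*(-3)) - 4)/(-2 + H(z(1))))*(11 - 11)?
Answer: 0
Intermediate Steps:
H(E) = √E*(1 - E)
(((-1 - 1*(-3)) - 4)/(-2 + H(z(1))))*(11 - 11) = (((-1 - 1*(-3)) - 4)/(-2 + √1*(1 - 1*1)))*(11 - 11) = (((-1 + 3) - 4)/(-2 + 1*(1 - 1)))*0 = ((2 - 4)/(-2 + 1*0))*0 = -2/(-2 + 0)*0 = -2/(-2)*0 = -2*(-½)*0 = 1*0 = 0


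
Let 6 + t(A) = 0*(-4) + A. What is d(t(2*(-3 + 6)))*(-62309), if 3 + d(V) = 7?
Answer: -249236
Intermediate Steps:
t(A) = -6 + A (t(A) = -6 + (0*(-4) + A) = -6 + (0 + A) = -6 + A)
d(V) = 4 (d(V) = -3 + 7 = 4)
d(t(2*(-3 + 6)))*(-62309) = 4*(-62309) = -249236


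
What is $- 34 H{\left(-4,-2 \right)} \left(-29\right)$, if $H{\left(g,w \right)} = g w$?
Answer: $7888$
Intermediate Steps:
$- 34 H{\left(-4,-2 \right)} \left(-29\right) = - 34 \left(\left(-4\right) \left(-2\right)\right) \left(-29\right) = \left(-34\right) 8 \left(-29\right) = \left(-272\right) \left(-29\right) = 7888$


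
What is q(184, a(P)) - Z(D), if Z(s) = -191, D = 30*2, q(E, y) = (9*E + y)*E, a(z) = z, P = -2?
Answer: 304527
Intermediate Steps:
q(E, y) = E*(y + 9*E) (q(E, y) = (y + 9*E)*E = E*(y + 9*E))
D = 60
q(184, a(P)) - Z(D) = 184*(-2 + 9*184) - 1*(-191) = 184*(-2 + 1656) + 191 = 184*1654 + 191 = 304336 + 191 = 304527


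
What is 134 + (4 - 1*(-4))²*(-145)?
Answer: -9146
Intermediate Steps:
134 + (4 - 1*(-4))²*(-145) = 134 + (4 + 4)²*(-145) = 134 + 8²*(-145) = 134 + 64*(-145) = 134 - 9280 = -9146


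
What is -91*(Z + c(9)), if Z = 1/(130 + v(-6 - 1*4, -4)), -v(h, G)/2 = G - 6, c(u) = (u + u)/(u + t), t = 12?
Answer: -11791/150 ≈ -78.607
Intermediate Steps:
c(u) = 2*u/(12 + u) (c(u) = (u + u)/(u + 12) = (2*u)/(12 + u) = 2*u/(12 + u))
v(h, G) = 12 - 2*G (v(h, G) = -2*(G - 6) = -2*(-6 + G) = 12 - 2*G)
Z = 1/150 (Z = 1/(130 + (12 - 2*(-4))) = 1/(130 + (12 + 8)) = 1/(130 + 20) = 1/150 ≈ 0.0066667)
-91*(Z + c(9)) = -91*(1/150 + 2*9/(12 + 9)) = -91*(1/150 + 2*9/21) = -91*(1/150 + 2*9*(1/21)) = -91*(1/150 + 6/7) = -91*907/1050 = -11791/150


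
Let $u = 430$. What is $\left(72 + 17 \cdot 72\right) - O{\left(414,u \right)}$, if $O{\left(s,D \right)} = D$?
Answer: $866$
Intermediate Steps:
$\left(72 + 17 \cdot 72\right) - O{\left(414,u \right)} = \left(72 + 17 \cdot 72\right) - 430 = \left(72 + 1224\right) - 430 = 1296 - 430 = 866$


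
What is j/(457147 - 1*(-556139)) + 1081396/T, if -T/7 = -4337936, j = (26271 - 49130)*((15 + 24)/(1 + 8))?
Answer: -717043713677/11538370771452 ≈ -0.062144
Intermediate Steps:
j = -297167/3 (j = -891501/9 = -22859*13/3 = -297167/3 ≈ -99056.)
T = 30365552 (T = -7*(-4337936) = 30365552)
j/(457147 - 1*(-556139)) + 1081396/T = -297167/(3*(457147 - 1*(-556139))) + 1081396/30365552 = -297167/(3*(457147 + 556139)) + 1081396*(1/30365552) = -297167/3/1013286 + 270349/7591388 = -297167/3*1/1013286 + 270349/7591388 = -297167/3039858 + 270349/7591388 = -717043713677/11538370771452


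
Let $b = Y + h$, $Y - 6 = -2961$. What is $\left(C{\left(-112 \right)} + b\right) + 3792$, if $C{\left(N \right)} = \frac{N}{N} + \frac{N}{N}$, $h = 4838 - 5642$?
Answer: $35$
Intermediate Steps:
$Y = -2955$ ($Y = 6 - 2961 = -2955$)
$h = -804$ ($h = 4838 - 5642 = -804$)
$C{\left(N \right)} = 2$ ($C{\left(N \right)} = 1 + 1 = 2$)
$b = -3759$ ($b = -2955 - 804 = -3759$)
$\left(C{\left(-112 \right)} + b\right) + 3792 = \left(2 - 3759\right) + 3792 = -3757 + 3792 = 35$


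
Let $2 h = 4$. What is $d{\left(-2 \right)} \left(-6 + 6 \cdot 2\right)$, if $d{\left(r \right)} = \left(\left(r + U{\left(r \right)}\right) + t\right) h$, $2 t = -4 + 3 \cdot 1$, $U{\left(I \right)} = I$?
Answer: $-54$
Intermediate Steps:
$h = 2$ ($h = \frac{1}{2} \cdot 4 = 2$)
$t = - \frac{1}{2}$ ($t = \frac{-4 + 3 \cdot 1}{2} = \frac{-4 + 3}{2} = \frac{1}{2} \left(-1\right) = - \frac{1}{2} \approx -0.5$)
$d{\left(r \right)} = -1 + 4 r$ ($d{\left(r \right)} = \left(\left(r + r\right) - \frac{1}{2}\right) 2 = \left(2 r - \frac{1}{2}\right) 2 = \left(- \frac{1}{2} + 2 r\right) 2 = -1 + 4 r$)
$d{\left(-2 \right)} \left(-6 + 6 \cdot 2\right) = \left(-1 + 4 \left(-2\right)\right) \left(-6 + 6 \cdot 2\right) = \left(-1 - 8\right) \left(-6 + 12\right) = \left(-9\right) 6 = -54$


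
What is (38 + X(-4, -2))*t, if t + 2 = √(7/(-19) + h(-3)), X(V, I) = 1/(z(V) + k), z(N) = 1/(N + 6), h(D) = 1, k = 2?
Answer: -384/5 + 384*√57/95 ≈ -46.283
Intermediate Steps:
z(N) = 1/(6 + N)
X(V, I) = 1/(2 + 1/(6 + V)) (X(V, I) = 1/(1/(6 + V) + 2) = 1/(2 + 1/(6 + V)))
t = -2 + 2*√57/19 (t = -2 + √(7/(-19) + 1) = -2 + √(7*(-1/19) + 1) = -2 + √(-7/19 + 1) = -2 + √(12/19) = -2 + 2*√57/19 ≈ -1.2053)
(38 + X(-4, -2))*t = (38 + (6 - 4)/(13 + 2*(-4)))*(-2 + 2*√57/19) = (38 + 2/(13 - 8))*(-2 + 2*√57/19) = (38 + 2/5)*(-2 + 2*√57/19) = (38 + (⅕)*2)*(-2 + 2*√57/19) = (38 + ⅖)*(-2 + 2*√57/19) = 192*(-2 + 2*√57/19)/5 = -384/5 + 384*√57/95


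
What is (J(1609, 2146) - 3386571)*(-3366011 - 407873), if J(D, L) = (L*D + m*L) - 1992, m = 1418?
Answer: -11726887890036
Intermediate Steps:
J(D, L) = -1992 + 1418*L + D*L (J(D, L) = (L*D + 1418*L) - 1992 = (D*L + 1418*L) - 1992 = (1418*L + D*L) - 1992 = -1992 + 1418*L + D*L)
(J(1609, 2146) - 3386571)*(-3366011 - 407873) = ((-1992 + 1418*2146 + 1609*2146) - 3386571)*(-3366011 - 407873) = ((-1992 + 3043028 + 3452914) - 3386571)*(-3773884) = (6493950 - 3386571)*(-3773884) = 3107379*(-3773884) = -11726887890036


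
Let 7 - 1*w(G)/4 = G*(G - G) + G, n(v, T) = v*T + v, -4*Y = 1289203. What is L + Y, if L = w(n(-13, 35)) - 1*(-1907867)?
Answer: 6349865/4 ≈ 1.5875e+6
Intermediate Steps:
Y = -1289203/4 (Y = -¼*1289203 = -1289203/4 ≈ -3.2230e+5)
n(v, T) = v + T*v (n(v, T) = T*v + v = v + T*v)
w(G) = 28 - 4*G (w(G) = 28 - 4*(G*(G - G) + G) = 28 - 4*(G*0 + G) = 28 - 4*(0 + G) = 28 - 4*G)
L = 1909767 (L = (28 - (-52)*(1 + 35)) - 1*(-1907867) = (28 - (-52)*36) + 1907867 = (28 - 4*(-468)) + 1907867 = (28 + 1872) + 1907867 = 1900 + 1907867 = 1909767)
L + Y = 1909767 - 1289203/4 = 6349865/4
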